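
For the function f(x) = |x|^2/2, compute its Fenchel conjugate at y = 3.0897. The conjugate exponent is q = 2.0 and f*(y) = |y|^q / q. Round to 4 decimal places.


The conjugate exponent q satisfies 1/p + 1/q = 1.
p = 2, so q = 2/(2 - 1) = 2.0
|y|^q = 3.0897^2.0 = 9.5462
f*(3.0897) = 9.5462 / 2.0 = 4.7731


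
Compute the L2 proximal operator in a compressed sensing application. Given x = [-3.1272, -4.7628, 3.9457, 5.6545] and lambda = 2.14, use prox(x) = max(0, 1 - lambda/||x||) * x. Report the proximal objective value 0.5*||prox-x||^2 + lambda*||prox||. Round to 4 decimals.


Step 1: Compute ||x||.
||x|| = 8.9446
Step 2: Compute scaling factor.
scale = max(0, 1 - 2.14/8.9446) = 0.7607
Step 3: prox(x) = [-2.379, -3.6233, 3.0017, 4.3017]
||prox(x)|| = 6.8046
Step 4: Proximal objective.
0.5*||prox-x||^2 = 2.2898
lambda*||prox|| = 14.5618
Total = 16.8516


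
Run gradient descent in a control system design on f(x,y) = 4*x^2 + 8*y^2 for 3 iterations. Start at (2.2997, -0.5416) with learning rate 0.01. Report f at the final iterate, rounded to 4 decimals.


Gradient descent on f(x,y) = 4*x^2 + 8*y^2.
Starting point: (2.2997, -0.5416), alpha = 0.01
Step 1: grad_x = 2*4*2.2997 = 18.3976, grad_y = 2*8*-0.5416 = -8.6656
  x_1 = 2.2997 - 0.01*18.3976 = 2.1157
  y_1 = -0.5416 - 0.01*-8.6656 = -0.4549
Step 2: grad_x = 2*4*2.1157 = 16.9258, grad_y = 2*8*-0.4549 = -7.2791
  x_2 = 2.1157 - 0.01*16.9258 = 1.9465
  y_2 = -0.4549 - 0.01*-7.2791 = -0.3822
Step 3: grad_x = 2*4*1.9465 = 15.5717, grad_y = 2*8*-0.3822 = -6.1144
  x_3 = 1.9465 - 0.01*15.5717 = 1.7907
  y_3 = -0.3822 - 0.01*-6.1144 = -0.321
f(1.7907, -0.321) = 4*1.7907^2 + 8*(-0.321)^2 = 13.6515


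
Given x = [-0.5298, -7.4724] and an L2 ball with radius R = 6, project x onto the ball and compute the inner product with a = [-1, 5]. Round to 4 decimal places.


Step 1: Compute ||x|| (intermediates to 6 decimals).
||x|| = sqrt((-0.5298)^2 + (-7.4724)^2) = 7.491158
Step 2: Project.
Since ||x|| > R, scale = R/||x|| = 6/7.491158 = 0.800944, proj(x) = scale * x
proj(x) = [-0.42434, -5.984974]
Step 3: Dot product.
a^T * proj(x) = -1*(-0.42434) + 5*(-5.984974) = -29.5005


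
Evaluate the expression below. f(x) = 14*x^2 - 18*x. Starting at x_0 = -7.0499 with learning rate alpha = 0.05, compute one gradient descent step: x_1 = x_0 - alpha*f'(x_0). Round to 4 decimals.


We compute the gradient at x_0 and apply the update.
f'(x) = 28*x - 18
f'(-7.0499) = 28*-7.0499 - 18 = -215.3972
x_1 = -7.0499 - 0.05*-215.3972 = 3.72


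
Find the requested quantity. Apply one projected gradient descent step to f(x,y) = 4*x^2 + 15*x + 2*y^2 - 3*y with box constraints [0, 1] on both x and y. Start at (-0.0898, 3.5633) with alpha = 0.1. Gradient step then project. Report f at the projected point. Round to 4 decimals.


Step 1: Compute gradient at (-0.0898, 3.5633).
grad_x = 2*4*-0.0898 + 15 = 14.2816
grad_y = 2*2*3.5633 - 3 = 11.2532
Step 2: Gradient step.
x_raw = -0.0898 - 0.1*14.2816 = -1.518
y_raw = 3.5633 - 0.1*11.2532 = 2.438
Step 3: Project onto [0, 1].
x_proj = clip(-1.518) = 0.0
y_proj = clip(2.438) = 1.0
Step 4: Evaluate f.
f(0.0, 1.0) = -1.0


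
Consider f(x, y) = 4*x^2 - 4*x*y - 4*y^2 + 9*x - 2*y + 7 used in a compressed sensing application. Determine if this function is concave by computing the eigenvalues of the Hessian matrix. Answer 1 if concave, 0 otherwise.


The Hessian of f(x,y) = 4*x^2 - 4*x*y - 4*y^2 + 9*x - 2*y + 7 is:
H = [[8, -4], [-4, -8]]
Trace = 8 - 8 = 0
Determinant = 8*-8 - (-4)^2 = -80
Discriminant = (0)^2 - 4*-80 = 320.0
Eigenvalues: lambda_1 = -8.9443, lambda_2 = 8.9443
The function is not concave.

0


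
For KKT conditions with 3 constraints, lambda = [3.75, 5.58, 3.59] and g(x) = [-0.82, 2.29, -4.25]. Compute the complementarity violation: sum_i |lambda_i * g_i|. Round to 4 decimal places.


KKT complementary slackness check:
lambda_1 * g_1 = 3.75 * -0.82 = -3.075
lambda_2 * g_2 = 5.58 * 2.29 = 12.7782
lambda_3 * g_3 = 3.59 * -4.25 = -15.2575
Total violation = 3.075 + 12.7782 + 15.2575 = 31.1107


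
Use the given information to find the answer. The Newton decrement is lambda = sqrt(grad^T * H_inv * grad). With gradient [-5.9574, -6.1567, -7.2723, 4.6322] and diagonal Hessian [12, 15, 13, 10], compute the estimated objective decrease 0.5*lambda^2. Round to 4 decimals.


Step 1: H is diagonal, so H^(-1) * g = [-0.4965, -0.4104, -0.5594, 0.4632].
Step 2: g^T H^(-1) g = sum_i g_i^2 / H_ii
  = (-5.9574)^2/12 + (-6.1567)^2/15 + (-7.2723)^2/13 + (4.6322)^2/10
  = 2.9576 + 2.527 + 4.0682 + 2.1457 = 11.6985
Step 3: Objective decrease = 0.5 * g^T H^(-1) g = 5.8492


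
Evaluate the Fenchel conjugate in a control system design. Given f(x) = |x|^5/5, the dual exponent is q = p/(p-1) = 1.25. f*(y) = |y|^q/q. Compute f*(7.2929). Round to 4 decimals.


The conjugate exponent q satisfies 1/p + 1/q = 1.
p = 5, so q = 5/(5 - 1) = 1.25
|y|^q = 7.2929^1.25 = 11.9846
f*(7.2929) = 11.9846 / 1.25 = 9.5877


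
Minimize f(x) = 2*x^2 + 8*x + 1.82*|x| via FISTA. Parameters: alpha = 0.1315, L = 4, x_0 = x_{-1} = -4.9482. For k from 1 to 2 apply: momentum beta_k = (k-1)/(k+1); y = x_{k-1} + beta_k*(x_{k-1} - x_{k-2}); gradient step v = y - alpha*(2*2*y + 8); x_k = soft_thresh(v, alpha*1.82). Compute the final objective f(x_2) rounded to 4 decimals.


FISTA on f(x) = 2*x^2 + 8*x + 1.82*|x|
L = 4, alpha = 0.1315
Iteration 1: beta = 0.0, y = -4.9482 + 0.0*(-4.9482 + 4.9482) = -4.9482
  grad(y) = -11.7928, v = y - alpha*grad = -3.3974
  prox(v) = soft_thresh(-3.3974, 0.2393) = -3.1581
Iteration 2: beta = 0.3333, y = -3.1581 + 0.3333*(-3.1581 + 4.9482) = -2.5614
  grad(y) = -2.2457, v = y - alpha*grad = -2.2661
  prox(v) = soft_thresh(-2.2661, 0.2393) = -2.0268
f(x_2) = 2*(-2.0268)^2 + 8*(-2.0268) + 1.82*|-2.0268| = -4.3098


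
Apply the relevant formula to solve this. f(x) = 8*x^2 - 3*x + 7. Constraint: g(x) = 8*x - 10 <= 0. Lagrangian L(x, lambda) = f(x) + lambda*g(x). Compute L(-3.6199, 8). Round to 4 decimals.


Step 1: Evaluate f(x).
f(-3.6199) = 8*(-3.6199)^2 - 3*(-3.6199) + 7 = 122.6891
Step 2: Evaluate g(x).
g(-3.6199) = 8*-3.6199 - 10 = -38.9592
Step 3: Compute Lagrangian.
L = 122.6891 + 8*-38.9592 = -188.9845


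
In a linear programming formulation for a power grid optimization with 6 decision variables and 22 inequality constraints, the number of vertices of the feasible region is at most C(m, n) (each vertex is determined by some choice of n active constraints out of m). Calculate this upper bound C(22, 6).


Each vertex corresponds to some choice of n active constraints out of m, so the number of vertices is at most C(m, n) = m! / (n!(m-n)!).
m = 22, n = 6
Numerator: 22 * 21 * 20 * 19 * 18 * 17
Denominator: 6! = 720
C(22, 6) = 74613


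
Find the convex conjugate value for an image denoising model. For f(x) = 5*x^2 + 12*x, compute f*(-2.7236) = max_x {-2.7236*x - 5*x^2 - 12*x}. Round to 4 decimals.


f*(y) = sup_x {y*x - a*x^2 - b*x} = sup_x {(y-b)*x - a*x^2}
FOC: (y - b) - 2a*x = 0 => x* = (y - b)/(2a)
x* = (-2.7236 - 12)/(2*5) = -1.4724
f*(-2.7236) = (y-b)^2/(4a) = (-2.7236 - 12)^2/(4*5)
= 216.7844/20 = 10.8392


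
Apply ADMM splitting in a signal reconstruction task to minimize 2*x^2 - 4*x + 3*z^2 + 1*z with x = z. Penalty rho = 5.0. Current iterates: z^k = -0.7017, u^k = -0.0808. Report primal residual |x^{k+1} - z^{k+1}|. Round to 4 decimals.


ADMM iteration with rho = 5.0, z^k = -0.7017, u^k = -0.0808
Step 1: x-update.
Minimize 2*x^2 - 4*x + (5.0/2)*(x + 0.7017 - 0.0808)^2
FOC: (2*2 + 5.0)*x = 4 + 5.0*(-0.7017 + 0.0808)
x^{k+1} = 0.0995
Step 2: z-update.
Minimize 3*z^2 + 1*z + (5.0/2)*(0.0995 - z - 0.0808)^2
FOC: (2*3 + 5.0)*z = -1 + 5.0*(0.0995 - 0.0808)
z^{k+1} = -0.0824
Step 3: u-update.
u^{k+1} = -0.0808 + 0.0995 + 0.0824 = 0.1011
Step 4: Primal residual = |0.0995 + 0.0824| = 0.1819


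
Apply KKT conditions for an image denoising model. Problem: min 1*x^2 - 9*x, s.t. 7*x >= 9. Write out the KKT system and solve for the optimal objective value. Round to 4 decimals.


Step 1: Try lambda = 0 (constraint inactive).
Stationarity: 2*1*x - 9 = 0
x* = 9/(2*1) = 4.5
Check constraint: 7*4.5 = 31.5 >= 9 -- satisfied.
Step 2: Compute optimal value.
f(x*) = 1*4.5^2 - 9*4.5 = -20.25


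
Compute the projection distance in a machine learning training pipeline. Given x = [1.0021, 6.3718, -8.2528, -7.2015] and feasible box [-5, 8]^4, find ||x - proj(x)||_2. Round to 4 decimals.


Project each component onto [-5, 8].
clip(1.0021) = 1.0021, clip(6.3718) = 6.3718, clip(-8.2528) = -5.0, clip(-7.2015) = -5.0
Projection = [1.0021, 6.3718, -5.0, -5.0]
Squared diffs: [0.0, 0.0, 10.5807, 4.8466]
Distance = sqrt(15.4273) = 3.9278


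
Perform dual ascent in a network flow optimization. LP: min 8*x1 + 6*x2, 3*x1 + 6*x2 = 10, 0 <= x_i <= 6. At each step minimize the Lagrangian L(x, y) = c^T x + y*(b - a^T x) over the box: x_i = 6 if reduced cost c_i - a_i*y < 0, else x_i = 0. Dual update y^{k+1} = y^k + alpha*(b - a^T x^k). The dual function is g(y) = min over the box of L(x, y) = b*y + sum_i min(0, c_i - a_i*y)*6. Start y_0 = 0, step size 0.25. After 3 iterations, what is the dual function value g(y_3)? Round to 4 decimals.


Dual ascent for LP: min 8*x1 + 6*x2, 3*x1 + 6*x2 = 10, 0 <= x_i <= 6
Step 1: y^k = 0.0, reduced costs: (8.0, 6.0)
  x^k = (0.0, 0.0), subgradient = b - a^T x = 10.0
  y^{k+1} = 0.0 + 0.25*10.0 = 2.5
Step 2: y^k = 2.5, reduced costs: (0.5, -9.0)
  x^k = (0.0, 6.0), subgradient = b - a^T x = -26.0
  y^{k+1} = 2.5 + 0.25*-26.0 = -4.0
Step 3: y^k = -4.0, reduced costs: (20.0, 30.0)
  x^k = (0.0, 0.0), subgradient = b - a^T x = 10.0
  y^{k+1} = -4.0 + 0.25*10.0 = -1.5
Dual objective at y_3 = -1.5: reduced costs (12.5, 15.0), box minimizer x = (0.0, 0.0)
g(y_3) = b*y + (c1 - a1*y)*x1 + (c2 - a2*y)*x2 = 10*(-1.5) + 12.5*0.0 + 15.0*0.0 = -15.0 + 0.0 + 0.0 = -15.0


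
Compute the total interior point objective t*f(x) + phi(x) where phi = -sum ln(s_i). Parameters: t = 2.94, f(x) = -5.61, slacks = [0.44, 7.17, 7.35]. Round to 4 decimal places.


Step 1: Compute log-barrier.
ln values: [-0.821, 1.9699, 1.9947]
phi = -(-0.821 + 1.9699 + 1.9947) = -3.1436
Step 2: Compute augmented objective.
t*f(x) = 2.94*-5.61 = -16.4934
Total = -16.4934 - 3.1436 = -19.637


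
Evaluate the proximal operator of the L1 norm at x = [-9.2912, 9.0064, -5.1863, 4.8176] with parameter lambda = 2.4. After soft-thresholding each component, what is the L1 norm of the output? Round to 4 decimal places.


Soft-thresholding with lambda = 2.4:
prox(-9.2912) = sign(-9.2912)*max(|-9.2912| - 2.4, 0) = -6.8912
prox(9.0064) = sign(9.0064)*max(|9.0064| - 2.4, 0) = 6.6064
prox(-5.1863) = sign(-5.1863)*max(|-5.1863| - 2.4, 0) = -2.7863
prox(4.8176) = sign(4.8176)*max(|4.8176| - 2.4, 0) = 2.4176
prox(x) = [-6.8912, 6.6064, -2.7863, 2.4176]
||prox(x)||_1 = 6.8912 + 6.6064 + 2.7863 + 2.4176 = 18.7015


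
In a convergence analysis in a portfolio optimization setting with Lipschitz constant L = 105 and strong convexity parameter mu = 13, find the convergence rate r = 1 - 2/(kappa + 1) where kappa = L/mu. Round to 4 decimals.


Step 1: Compute the condition number.
kappa = L/mu = 105/13 = 8.0769
Step 2: Compute the convergence rate.
r = 1 - 2/(kappa + 1) = 1 - 2*mu/(L + mu) = (L - mu)/(L + mu) = 92/118 = 0.7797


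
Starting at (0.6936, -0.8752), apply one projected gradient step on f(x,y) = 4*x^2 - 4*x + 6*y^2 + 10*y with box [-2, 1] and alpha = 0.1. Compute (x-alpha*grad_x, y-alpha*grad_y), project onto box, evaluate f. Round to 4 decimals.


Step 1: Compute gradient at (0.6936, -0.8752).
grad_x = 2*4*0.6936 - 4 = 1.5488
grad_y = 2*6*-0.8752 + 10 = -0.5024
Step 2: Gradient step.
x_raw = 0.6936 - 0.1*1.5488 = 0.5387
y_raw = -0.8752 - 0.1*-0.5024 = -0.825
Step 3: Project onto [-2, 1].
x_proj = clip(0.5387) = 0.5387
y_proj = clip(-0.825) = -0.825
Step 4: Evaluate f.
f(0.5387, -0.825) = -5.1602


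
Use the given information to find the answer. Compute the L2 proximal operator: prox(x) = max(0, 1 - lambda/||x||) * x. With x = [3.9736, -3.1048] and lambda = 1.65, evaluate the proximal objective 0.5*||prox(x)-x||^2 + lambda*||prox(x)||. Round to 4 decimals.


Step 1: Compute ||x||.
||x|| = 5.0427
Step 2: Compute scaling factor.
scale = max(0, 1 - 1.65/5.0427) = 0.6728
Step 3: prox(x) = [2.6734, -2.0889]
||prox(x)|| = 3.3927
Step 4: Proximal objective.
0.5*||prox-x||^2 = 1.3613
lambda*||prox|| = 5.598
Total = 6.9593


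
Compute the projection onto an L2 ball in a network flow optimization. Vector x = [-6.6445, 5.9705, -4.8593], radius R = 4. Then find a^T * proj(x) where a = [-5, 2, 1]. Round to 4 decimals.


Step 1: Compute ||x|| (intermediates to 6 decimals).
||x|| = sqrt((-6.6445)^2 + 5.9705^2 + (-4.8593)^2) = 10.169024
Step 2: Project.
Since ||x|| > R, scale = R/||x|| = 4/10.169024 = 0.393351, proj(x) = scale * x
proj(x) = [-2.613621, 2.348502, -1.911411]
Step 3: Dot product.
a^T * proj(x) = -5*(-2.613621) + 2*2.348502 + 1*(-1.911411) = 15.8537


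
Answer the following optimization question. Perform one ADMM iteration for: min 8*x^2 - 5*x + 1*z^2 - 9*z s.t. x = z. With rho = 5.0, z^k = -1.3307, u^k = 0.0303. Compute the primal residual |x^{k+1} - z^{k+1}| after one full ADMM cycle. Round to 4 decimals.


ADMM iteration with rho = 5.0, z^k = -1.3307, u^k = 0.0303
Step 1: x-update.
Minimize 8*x^2 - 5*x + (5.0/2)*(x + 1.3307 + 0.0303)^2
FOC: (2*8 + 5.0)*x = 5 + 5.0*(-1.3307 - 0.0303)
x^{k+1} = -0.086
Step 2: z-update.
Minimize 1*z^2 - 9*z + (5.0/2)*(-0.086 - z + 0.0303)^2
FOC: (2*1 + 5.0)*z = 9 + 5.0*(-0.086 + 0.0303)
z^{k+1} = 1.246
Step 3: u-update.
u^{k+1} = 0.0303 - 0.086 - 1.246 = -1.3016
Step 4: Primal residual = |-0.086 - 1.246| = 1.3319


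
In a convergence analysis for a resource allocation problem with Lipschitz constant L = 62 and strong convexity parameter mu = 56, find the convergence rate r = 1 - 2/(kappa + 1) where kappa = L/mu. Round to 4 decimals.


Step 1: Compute the condition number.
kappa = L/mu = 62/56 = 1.1071
Step 2: Compute the convergence rate.
r = 1 - 2/(kappa + 1) = 1 - 2*mu/(L + mu) = (L - mu)/(L + mu) = 6/118 = 0.0508


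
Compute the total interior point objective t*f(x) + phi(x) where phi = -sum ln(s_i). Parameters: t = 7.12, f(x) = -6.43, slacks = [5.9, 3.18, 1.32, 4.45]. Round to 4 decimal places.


Step 1: Compute log-barrier.
ln values: [1.775, 1.1569, 0.2776, 1.4929]
phi = -(1.775 + 1.1569 + 0.2776 + 1.4929) = -4.7024
Step 2: Compute augmented objective.
t*f(x) = 7.12*-6.43 = -45.7816
Total = -45.7816 - 4.7024 = -50.484


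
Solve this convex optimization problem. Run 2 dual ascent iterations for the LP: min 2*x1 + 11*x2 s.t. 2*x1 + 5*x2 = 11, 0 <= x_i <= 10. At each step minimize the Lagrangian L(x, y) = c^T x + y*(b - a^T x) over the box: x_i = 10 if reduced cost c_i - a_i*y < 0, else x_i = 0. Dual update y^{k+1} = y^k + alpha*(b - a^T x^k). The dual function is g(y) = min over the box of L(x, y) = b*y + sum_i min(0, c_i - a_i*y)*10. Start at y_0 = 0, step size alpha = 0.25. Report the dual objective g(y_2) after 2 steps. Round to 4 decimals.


Dual ascent for LP: min 2*x1 + 11*x2, 2*x1 + 5*x2 = 11, 0 <= x_i <= 10
Step 1: y^k = 0.0, reduced costs: (2.0, 11.0)
  x^k = (0.0, 0.0), subgradient = b - a^T x = 11.0
  y^{k+1} = 0.0 + 0.25*11.0 = 2.75
Step 2: y^k = 2.75, reduced costs: (-3.5, -2.75)
  x^k = (10.0, 10.0), subgradient = b - a^T x = -59.0
  y^{k+1} = 2.75 + 0.25*-59.0 = -12.0
Dual objective at y_2 = -12.0: reduced costs (26.0, 71.0), box minimizer x = (0.0, 0.0)
g(y_2) = b*y + (c1 - a1*y)*x1 + (c2 - a2*y)*x2 = 11*(-12.0) + 26.0*0.0 + 71.0*0.0 = -132.0 + 0.0 + 0.0 = -132.0


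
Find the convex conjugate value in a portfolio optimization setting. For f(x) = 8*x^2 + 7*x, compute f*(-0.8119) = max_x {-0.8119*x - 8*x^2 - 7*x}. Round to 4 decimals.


f*(y) = sup_x {y*x - a*x^2 - b*x} = sup_x {(y-b)*x - a*x^2}
FOC: (y - b) - 2a*x = 0 => x* = (y - b)/(2a)
x* = (-0.8119 - 7)/(2*8) = -0.4882
f*(-0.8119) = (y-b)^2/(4a) = (-0.8119 - 7)^2/(4*8)
= 61.0258/32 = 1.9071


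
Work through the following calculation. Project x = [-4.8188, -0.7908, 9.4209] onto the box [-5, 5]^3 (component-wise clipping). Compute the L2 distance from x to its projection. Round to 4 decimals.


Project each component onto [-5, 5].
clip(-4.8188) = -4.8188, clip(-0.7908) = -0.7908, clip(9.4209) = 5.0
Projection = [-4.8188, -0.7908, 5.0]
Squared diffs: [0.0, 0.0, 19.5444]
Distance = sqrt(19.5444) = 4.4209


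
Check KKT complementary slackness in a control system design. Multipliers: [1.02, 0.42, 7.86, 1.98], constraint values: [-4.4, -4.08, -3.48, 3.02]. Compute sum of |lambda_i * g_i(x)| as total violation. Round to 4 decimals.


KKT complementary slackness check:
lambda_1 * g_1 = 1.02 * -4.4 = -4.488
lambda_2 * g_2 = 0.42 * -4.08 = -1.7136
lambda_3 * g_3 = 7.86 * -3.48 = -27.3528
lambda_4 * g_4 = 1.98 * 3.02 = 5.9796
Total violation = 4.488 + 1.7136 + 27.3528 + 5.9796 = 39.534


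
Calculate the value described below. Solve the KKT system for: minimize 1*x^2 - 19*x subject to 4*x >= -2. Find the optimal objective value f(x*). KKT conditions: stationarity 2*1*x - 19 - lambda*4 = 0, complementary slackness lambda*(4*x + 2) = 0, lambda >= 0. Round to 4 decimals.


Step 1: Try lambda = 0 (constraint inactive).
Stationarity: 2*1*x - 19 = 0
x* = 19/(2*1) = 9.5
Check constraint: 4*9.5 = 38.0 >= -2 -- satisfied.
Step 2: Compute optimal value.
f(x*) = 1*9.5^2 - 19*9.5 = -90.25


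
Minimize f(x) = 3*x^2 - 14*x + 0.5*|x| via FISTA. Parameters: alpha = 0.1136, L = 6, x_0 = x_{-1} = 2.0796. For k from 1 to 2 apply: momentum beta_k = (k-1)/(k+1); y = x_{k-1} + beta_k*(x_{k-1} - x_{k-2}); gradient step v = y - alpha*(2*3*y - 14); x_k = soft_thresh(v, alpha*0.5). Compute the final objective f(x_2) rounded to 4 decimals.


FISTA on f(x) = 3*x^2 - 14*x + 0.5*|x|
L = 6, alpha = 0.1136
Iteration 1: beta = 0.0, y = 2.0796 + 0.0*(2.0796 - 2.0796) = 2.0796
  grad(y) = -1.5224, v = y - alpha*grad = 2.2525
  prox(v) = soft_thresh(2.2525, 0.0568) = 2.1957
Iteration 2: beta = 0.3333, y = 2.1957 + 0.3333*(2.1957 - 2.0796) = 2.2345
  grad(y) = -0.5932, v = y - alpha*grad = 2.3019
  prox(v) = soft_thresh(2.3019, 0.0568) = 2.2451
f(x_2) = 3*2.2451^2 - 14*2.2451 + 0.5*|2.2451| = -15.1874


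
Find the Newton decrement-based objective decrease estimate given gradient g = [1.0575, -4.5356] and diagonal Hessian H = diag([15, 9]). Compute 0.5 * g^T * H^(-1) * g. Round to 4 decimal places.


Step 1: H is diagonal, so H^(-1) * g = [0.0705, -0.504].
Step 2: g^T H^(-1) g = sum_i g_i^2 / H_ii
  = (1.0575)^2/15 + (-4.5356)^2/9
  = 0.0746 + 2.2857 = 2.3603
Step 3: Objective decrease = 0.5 * g^T H^(-1) g = 1.1801


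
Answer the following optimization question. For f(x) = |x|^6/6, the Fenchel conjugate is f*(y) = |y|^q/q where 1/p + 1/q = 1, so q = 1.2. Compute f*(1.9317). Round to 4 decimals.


The conjugate exponent q satisfies 1/p + 1/q = 1.
p = 6, so q = 6/(6 - 1) = 1.2
|y|^q = 1.9317^1.2 = 2.2036
f*(1.9317) = 2.2036 / 1.2 = 1.8363


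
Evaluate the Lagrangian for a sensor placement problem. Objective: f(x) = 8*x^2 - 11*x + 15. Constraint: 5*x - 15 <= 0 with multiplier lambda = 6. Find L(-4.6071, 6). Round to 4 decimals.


Step 1: Evaluate f(x).
f(-4.6071) = 8*(-4.6071)^2 - 11*(-4.6071) + 15 = 235.4811
Step 2: Evaluate g(x).
g(-4.6071) = 5*-4.6071 - 15 = -38.0355
Step 3: Compute Lagrangian.
L = 235.4811 + 6*-38.0355 = 7.2681


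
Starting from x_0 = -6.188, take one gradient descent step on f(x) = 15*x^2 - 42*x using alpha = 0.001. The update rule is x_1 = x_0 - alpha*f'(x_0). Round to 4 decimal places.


We compute the gradient at x_0 and apply the update.
f'(x) = 30*x - 42
f'(-6.188) = 30*-6.188 - 42 = -227.64
x_1 = -6.188 - 0.001*-227.64 = -5.9604


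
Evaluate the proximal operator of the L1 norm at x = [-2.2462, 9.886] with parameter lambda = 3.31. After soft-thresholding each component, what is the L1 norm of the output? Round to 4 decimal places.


Soft-thresholding with lambda = 3.31:
prox(-2.2462) = sign(-2.2462)*max(|-2.2462| - 3.31, 0) = 0.0
prox(9.886) = sign(9.886)*max(|9.886| - 3.31, 0) = 6.576
prox(x) = [0.0, 6.576]
||prox(x)||_1 = 0.0 + 6.576 = 6.576


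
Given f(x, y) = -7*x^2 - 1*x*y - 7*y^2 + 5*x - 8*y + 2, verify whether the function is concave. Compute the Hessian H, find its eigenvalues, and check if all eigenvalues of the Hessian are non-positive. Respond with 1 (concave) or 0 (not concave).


The Hessian of f(x,y) = -7*x^2 - 1*x*y - 7*y^2 + 5*x - 8*y + 2 is:
H = [[-14, -1], [-1, -14]]
Trace = -14 - 14 = -28
Determinant = -14*-14 - (-1)^2 = 195
Discriminant = (-28)^2 - 4*195 = 4.0
Eigenvalues: lambda_1 = -15.0, lambda_2 = -13.0
The function is concave.

1


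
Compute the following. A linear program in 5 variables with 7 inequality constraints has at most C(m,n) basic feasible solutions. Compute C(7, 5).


Each vertex corresponds to some choice of n active constraints out of m, so the number of vertices is at most C(m, n) = m! / (n!(m-n)!).
m = 7, n = 5
Numerator: 7 * 6 * 5 * 4 * 3
Denominator: 5! = 120
C(7, 5) = 21


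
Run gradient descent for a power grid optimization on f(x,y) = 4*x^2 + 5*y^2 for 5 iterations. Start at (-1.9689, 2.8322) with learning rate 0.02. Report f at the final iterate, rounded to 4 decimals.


Gradient descent on f(x,y) = 4*x^2 + 5*y^2.
Starting point: (-1.9689, 2.8322), alpha = 0.02
Step 1: grad_x = 2*4*-1.9689 = -15.7512, grad_y = 2*5*2.8322 = 28.322
  x_1 = -1.9689 - 0.02*-15.7512 = -1.6539
  y_1 = 2.8322 - 0.02*28.322 = 2.2658
Step 2: grad_x = 2*4*-1.6539 = -13.231, grad_y = 2*5*2.2658 = 22.6576
  x_2 = -1.6539 - 0.02*-13.231 = -1.3893
  y_2 = 2.2658 - 0.02*22.6576 = 1.8126
Step 3: grad_x = 2*4*-1.3893 = -11.114, grad_y = 2*5*1.8126 = 18.1261
  x_3 = -1.3893 - 0.02*-11.114 = -1.167
  y_3 = 1.8126 - 0.02*18.1261 = 1.4501
Step 4: grad_x = 2*4*-1.167 = -9.3358, grad_y = 2*5*1.4501 = 14.5009
  x_4 = -1.167 - 0.02*-9.3358 = -0.9803
  y_4 = 1.4501 - 0.02*14.5009 = 1.1601
Step 5: grad_x = 2*4*-0.9803 = -7.8421, grad_y = 2*5*1.1601 = 11.6007
  x_5 = -0.9803 - 0.02*-7.8421 = -0.8234
  y_5 = 1.1601 - 0.02*11.6007 = 0.9281
f(-0.8234, 0.9281) = 4*(-0.8234)^2 + 5*0.9281^2 = 7.0185


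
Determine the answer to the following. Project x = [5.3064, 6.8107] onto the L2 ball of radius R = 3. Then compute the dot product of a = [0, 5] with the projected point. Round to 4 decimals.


Step 1: Compute ||x|| (intermediates to 6 decimals).
||x|| = sqrt(5.3064^2 + 6.8107^2) = 8.633859
Step 2: Project.
Since ||x|| > R, scale = R/||x|| = 3/8.633859 = 0.347469, proj(x) = scale * x
proj(x) = [1.84381, 2.366507]
Step 3: Dot product.
a^T * proj(x) = 0*1.84381 + 5*2.366507 = 11.8325


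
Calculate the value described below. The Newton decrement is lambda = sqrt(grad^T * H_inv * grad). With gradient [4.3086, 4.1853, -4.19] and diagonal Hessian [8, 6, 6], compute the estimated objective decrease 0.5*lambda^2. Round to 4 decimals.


Step 1: H is diagonal, so H^(-1) * g = [0.5386, 0.6976, -0.6983].
Step 2: g^T H^(-1) g = sum_i g_i^2 / H_ii
  = (4.3086)^2/8 + (4.1853)^2/6 + (-4.19)^2/6
  = 2.3205 + 2.9195 + 2.926 = 8.166
Step 3: Objective decrease = 0.5 * g^T H^(-1) g = 4.083


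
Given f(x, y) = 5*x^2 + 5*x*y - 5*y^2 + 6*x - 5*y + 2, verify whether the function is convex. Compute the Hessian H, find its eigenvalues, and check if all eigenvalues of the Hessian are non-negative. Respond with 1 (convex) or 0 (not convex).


The Hessian of f(x,y) = 5*x^2 + 5*x*y - 5*y^2 + 6*x - 5*y + 2 is:
H = [[10, 5], [5, -10]]
Trace = 10 - 10 = 0
Determinant = 10*-10 - (5)^2 = -125
Discriminant = (0)^2 - 4*-125 = 500.0
Eigenvalues: lambda_1 = -11.1803, lambda_2 = 11.1803
The function is not convex.

0


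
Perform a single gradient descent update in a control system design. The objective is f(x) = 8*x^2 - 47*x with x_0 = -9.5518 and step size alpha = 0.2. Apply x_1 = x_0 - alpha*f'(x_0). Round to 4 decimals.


We compute the gradient at x_0 and apply the update.
f'(x) = 16*x - 47
f'(-9.5518) = 16*-9.5518 - 47 = -199.8288
x_1 = -9.5518 - 0.2*-199.8288 = 30.414


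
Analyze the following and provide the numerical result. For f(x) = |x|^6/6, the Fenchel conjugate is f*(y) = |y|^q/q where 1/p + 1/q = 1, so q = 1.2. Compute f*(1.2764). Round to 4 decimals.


The conjugate exponent q satisfies 1/p + 1/q = 1.
p = 6, so q = 6/(6 - 1) = 1.2
|y|^q = 1.2764^1.2 = 1.3402
f*(1.2764) = 1.3402 / 1.2 = 1.1169


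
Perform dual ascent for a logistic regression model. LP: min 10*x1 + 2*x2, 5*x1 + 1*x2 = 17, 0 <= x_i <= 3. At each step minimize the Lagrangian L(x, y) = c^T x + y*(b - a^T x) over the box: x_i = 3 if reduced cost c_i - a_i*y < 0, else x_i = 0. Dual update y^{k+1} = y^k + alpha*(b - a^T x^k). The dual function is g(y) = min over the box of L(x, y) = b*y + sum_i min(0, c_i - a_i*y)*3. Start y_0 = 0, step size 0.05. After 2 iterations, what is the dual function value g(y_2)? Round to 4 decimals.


Dual ascent for LP: min 10*x1 + 2*x2, 5*x1 + 1*x2 = 17, 0 <= x_i <= 3
Step 1: y^k = 0.0, reduced costs: (10.0, 2.0)
  x^k = (0.0, 0.0), subgradient = b - a^T x = 17.0
  y^{k+1} = 0.0 + 0.05*17.0 = 0.85
Step 2: y^k = 0.85, reduced costs: (5.75, 1.15)
  x^k = (0.0, 0.0), subgradient = b - a^T x = 17.0
  y^{k+1} = 0.85 + 0.05*17.0 = 1.7
Dual objective at y_2 = 1.7: reduced costs (1.5, 0.3), box minimizer x = (0.0, 0.0)
g(y_2) = b*y + (c1 - a1*y)*x1 + (c2 - a2*y)*x2 = 17*1.7 + 1.5*0.0 + 0.3*0.0 = 28.9 + 0.0 + 0.0 = 28.9


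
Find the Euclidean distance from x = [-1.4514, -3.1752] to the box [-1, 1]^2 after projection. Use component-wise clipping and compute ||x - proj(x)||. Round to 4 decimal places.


Project each component onto [-1, 1].
clip(-1.4514) = -1.0, clip(-3.1752) = -1.0
Projection = [-1.0, -1.0]
Squared diffs: [0.2038, 4.7315]
Distance = sqrt(4.9353) = 2.2215


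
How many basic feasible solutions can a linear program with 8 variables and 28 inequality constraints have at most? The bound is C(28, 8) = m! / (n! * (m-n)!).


Each vertex corresponds to some choice of n active constraints out of m, so the number of vertices is at most C(m, n) = m! / (n!(m-n)!).
m = 28, n = 8
Numerator: 28 * 27 * 26 * 25 * 24 * 23 * 22 * 21
Denominator: 8! = 40320
C(28, 8) = 3108105


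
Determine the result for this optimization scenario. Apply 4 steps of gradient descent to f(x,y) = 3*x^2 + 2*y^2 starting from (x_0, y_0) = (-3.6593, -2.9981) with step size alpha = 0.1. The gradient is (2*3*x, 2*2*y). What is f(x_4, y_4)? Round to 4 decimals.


Gradient descent on f(x,y) = 3*x^2 + 2*y^2.
Starting point: (-3.6593, -2.9981), alpha = 0.1
Step 1: grad_x = 2*3*-3.6593 = -21.9558, grad_y = 2*2*-2.9981 = -11.9924
  x_1 = -3.6593 - 0.1*-21.9558 = -1.4637
  y_1 = -2.9981 - 0.1*-11.9924 = -1.7989
Step 2: grad_x = 2*3*-1.4637 = -8.7823, grad_y = 2*2*-1.7989 = -7.1954
  x_2 = -1.4637 - 0.1*-8.7823 = -0.5855
  y_2 = -1.7989 - 0.1*-7.1954 = -1.0793
Step 3: grad_x = 2*3*-0.5855 = -3.5129, grad_y = 2*2*-1.0793 = -4.3173
  x_3 = -0.5855 - 0.1*-3.5129 = -0.2342
  y_3 = -1.0793 - 0.1*-4.3173 = -0.6476
Step 4: grad_x = 2*3*-0.2342 = -1.4052, grad_y = 2*2*-0.6476 = -2.5904
  x_4 = -0.2342 - 0.1*-1.4052 = -0.0937
  y_4 = -0.6476 - 0.1*-2.5904 = -0.3886
f(-0.0937, -0.3886) = 3*(-0.0937)^2 + 2*(-0.3886)^2 = 0.3283


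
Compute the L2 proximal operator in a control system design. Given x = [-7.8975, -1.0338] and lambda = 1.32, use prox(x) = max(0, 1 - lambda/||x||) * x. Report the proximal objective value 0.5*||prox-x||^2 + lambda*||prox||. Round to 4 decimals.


Step 1: Compute ||x||.
||x|| = 7.9649
Step 2: Compute scaling factor.
scale = max(0, 1 - 1.32/7.9649) = 0.8343
Step 3: prox(x) = [-6.5887, -0.8625]
||prox(x)|| = 6.6449
Step 4: Proximal objective.
0.5*||prox-x||^2 = 0.8712
lambda*||prox|| = 8.7713
Total = 9.6424


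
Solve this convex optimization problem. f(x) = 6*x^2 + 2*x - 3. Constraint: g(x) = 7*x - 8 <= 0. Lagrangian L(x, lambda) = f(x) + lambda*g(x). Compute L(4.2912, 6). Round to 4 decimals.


Step 1: Evaluate f(x).
f(4.2912) = 6*4.2912^2 + 2*4.2912 - 3 = 116.0688
Step 2: Evaluate g(x).
g(4.2912) = 7*4.2912 - 8 = 22.0384
Step 3: Compute Lagrangian.
L = 116.0688 + 6*22.0384 = 248.2992


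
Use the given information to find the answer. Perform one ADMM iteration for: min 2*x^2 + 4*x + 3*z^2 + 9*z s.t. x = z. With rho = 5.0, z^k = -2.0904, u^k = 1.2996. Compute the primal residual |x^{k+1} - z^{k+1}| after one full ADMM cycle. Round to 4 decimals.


ADMM iteration with rho = 5.0, z^k = -2.0904, u^k = 1.2996
Step 1: x-update.
Minimize 2*x^2 + 4*x + (5.0/2)*(x + 2.0904 + 1.2996)^2
FOC: (2*2 + 5.0)*x = -4 + 5.0*(-2.0904 - 1.2996)
x^{k+1} = -2.3278
Step 2: z-update.
Minimize 3*z^2 + 9*z + (5.0/2)*(-2.3278 - z + 1.2996)^2
FOC: (2*3 + 5.0)*z = -9 + 5.0*(-2.3278 + 1.2996)
z^{k+1} = -1.2855
Step 3: u-update.
u^{k+1} = 1.2996 - 2.3278 + 1.2855 = 0.2574
Step 4: Primal residual = |-2.3278 + 1.2855| = 1.0422


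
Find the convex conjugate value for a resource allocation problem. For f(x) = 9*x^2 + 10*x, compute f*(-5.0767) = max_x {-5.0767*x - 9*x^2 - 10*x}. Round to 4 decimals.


f*(y) = sup_x {y*x - a*x^2 - b*x} = sup_x {(y-b)*x - a*x^2}
FOC: (y - b) - 2a*x = 0 => x* = (y - b)/(2a)
x* = (-5.0767 - 10)/(2*9) = -0.8376
f*(-5.0767) = (y-b)^2/(4a) = (-5.0767 - 10)^2/(4*9)
= 227.3069/36 = 6.3141


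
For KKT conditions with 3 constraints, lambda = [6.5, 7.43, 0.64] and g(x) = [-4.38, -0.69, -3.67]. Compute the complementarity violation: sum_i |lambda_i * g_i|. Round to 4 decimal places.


KKT complementary slackness check:
lambda_1 * g_1 = 6.5 * -4.38 = -28.47
lambda_2 * g_2 = 7.43 * -0.69 = -5.1267
lambda_3 * g_3 = 0.64 * -3.67 = -2.3488
Total violation = 28.47 + 5.1267 + 2.3488 = 35.9455


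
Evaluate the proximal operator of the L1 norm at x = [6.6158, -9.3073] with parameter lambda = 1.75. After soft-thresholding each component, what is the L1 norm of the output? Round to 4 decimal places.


Soft-thresholding with lambda = 1.75:
prox(6.6158) = sign(6.6158)*max(|6.6158| - 1.75, 0) = 4.8658
prox(-9.3073) = sign(-9.3073)*max(|-9.3073| - 1.75, 0) = -7.5573
prox(x) = [4.8658, -7.5573]
||prox(x)||_1 = 4.8658 + 7.5573 = 12.4231


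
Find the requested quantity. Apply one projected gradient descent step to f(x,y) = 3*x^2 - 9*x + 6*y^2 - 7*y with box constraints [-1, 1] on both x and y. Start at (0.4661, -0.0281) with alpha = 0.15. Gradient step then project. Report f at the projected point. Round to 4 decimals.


Step 1: Compute gradient at (0.4661, -0.0281).
grad_x = 2*3*0.4661 - 9 = -6.2034
grad_y = 2*6*-0.0281 - 7 = -7.3372
Step 2: Gradient step.
x_raw = 0.4661 - 0.15*-6.2034 = 1.3966
y_raw = -0.0281 - 0.15*-7.3372 = 1.0725
Step 3: Project onto [-1, 1].
x_proj = clip(1.3966) = 1.0
y_proj = clip(1.0725) = 1.0
Step 4: Evaluate f.
f(1.0, 1.0) = -7.0


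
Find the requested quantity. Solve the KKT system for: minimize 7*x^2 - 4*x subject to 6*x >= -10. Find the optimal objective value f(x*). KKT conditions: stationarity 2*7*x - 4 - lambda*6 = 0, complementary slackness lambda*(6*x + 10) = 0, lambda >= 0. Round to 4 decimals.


Step 1: Try lambda = 0 (constraint inactive).
Stationarity: 2*7*x - 4 = 0
x* = 4/(2*7) = 2/7 = 0.2857 (rounded; the exact value 2/7 is used below)
Check constraint: 6*0.2857 = 1.7142 >= -10 -- satisfied.
Step 2: Compute optimal value.
f(x*) = 7*(2/7)^2 - 4*(2/7) = -0.5714


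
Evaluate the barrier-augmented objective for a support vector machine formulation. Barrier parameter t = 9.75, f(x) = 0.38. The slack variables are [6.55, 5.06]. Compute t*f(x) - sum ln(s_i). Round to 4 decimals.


Step 1: Compute log-barrier.
ln values: [1.8795, 1.6214]
phi = -(1.8795 + 1.6214) = -3.5008
Step 2: Compute augmented objective.
t*f(x) = 9.75*0.38 = 3.705
Total = 3.705 - 3.5008 = 0.2042


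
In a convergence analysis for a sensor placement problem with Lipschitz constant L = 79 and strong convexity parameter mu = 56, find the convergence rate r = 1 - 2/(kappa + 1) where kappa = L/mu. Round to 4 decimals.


Step 1: Compute the condition number.
kappa = L/mu = 79/56 = 1.4107
Step 2: Compute the convergence rate.
r = 1 - 2/(kappa + 1) = 1 - 2*mu/(L + mu) = (L - mu)/(L + mu) = 23/135 = 0.1704


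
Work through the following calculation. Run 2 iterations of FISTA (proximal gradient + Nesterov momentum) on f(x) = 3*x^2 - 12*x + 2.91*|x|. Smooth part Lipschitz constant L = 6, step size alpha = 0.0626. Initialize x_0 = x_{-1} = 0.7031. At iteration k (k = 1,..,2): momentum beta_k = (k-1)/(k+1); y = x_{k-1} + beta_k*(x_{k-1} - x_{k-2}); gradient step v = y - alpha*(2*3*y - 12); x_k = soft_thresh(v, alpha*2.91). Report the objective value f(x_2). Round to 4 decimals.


FISTA on f(x) = 3*x^2 - 12*x + 2.91*|x|
L = 6, alpha = 0.0626
Iteration 1: beta = 0.0, y = 0.7031 + 0.0*(0.7031 - 0.7031) = 0.7031
  grad(y) = -7.7814, v = y - alpha*grad = 1.1902
  prox(v) = soft_thresh(1.1902, 0.1822) = 1.008
Iteration 2: beta = 0.3333, y = 1.008 + 0.3333*(1.008 - 0.7031) = 1.1097
  grad(y) = -5.3418, v = y - alpha*grad = 1.4441
  prox(v) = soft_thresh(1.4441, 0.1822) = 1.2619
f(x_2) = 3*1.2619^2 - 12*1.2619 + 2.91*|1.2619| = -6.6935


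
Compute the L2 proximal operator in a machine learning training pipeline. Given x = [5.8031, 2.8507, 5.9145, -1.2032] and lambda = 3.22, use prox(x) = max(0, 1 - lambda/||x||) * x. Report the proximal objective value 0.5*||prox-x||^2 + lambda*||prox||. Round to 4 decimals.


Step 1: Compute ||x||.
||x|| = 8.8449
Step 2: Compute scaling factor.
scale = max(0, 1 - 3.22/8.8449) = 0.6359
Step 3: prox(x) = [3.6905, 1.8129, 3.7613, -0.7652]
||prox(x)|| = 5.6249
Step 4: Proximal objective.
0.5*||prox-x||^2 = 5.1842
lambda*||prox|| = 18.1122
Total = 23.2962


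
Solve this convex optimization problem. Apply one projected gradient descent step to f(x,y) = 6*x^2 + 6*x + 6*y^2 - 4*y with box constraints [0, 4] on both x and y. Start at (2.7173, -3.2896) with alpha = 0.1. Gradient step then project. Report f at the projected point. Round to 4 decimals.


Step 1: Compute gradient at (2.7173, -3.2896).
grad_x = 2*6*2.7173 + 6 = 38.6076
grad_y = 2*6*-3.2896 - 4 = -43.4752
Step 2: Gradient step.
x_raw = 2.7173 - 0.1*38.6076 = -1.1435
y_raw = -3.2896 - 0.1*-43.4752 = 1.0579
Step 3: Project onto [0, 4].
x_proj = clip(-1.1435) = 0.0
y_proj = clip(1.0579) = 1.0579
Step 4: Evaluate f.
f(0.0, 1.0579) = 2.4835


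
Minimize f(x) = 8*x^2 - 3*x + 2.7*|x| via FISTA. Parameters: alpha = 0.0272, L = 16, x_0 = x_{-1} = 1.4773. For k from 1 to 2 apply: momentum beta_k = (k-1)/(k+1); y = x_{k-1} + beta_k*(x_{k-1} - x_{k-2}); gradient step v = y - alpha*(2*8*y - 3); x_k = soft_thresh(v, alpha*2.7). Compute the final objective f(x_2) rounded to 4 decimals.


FISTA on f(x) = 8*x^2 - 3*x + 2.7*|x|
L = 16, alpha = 0.0272
Iteration 1: beta = 0.0, y = 1.4773 + 0.0*(1.4773 - 1.4773) = 1.4773
  grad(y) = 20.6368, v = y - alpha*grad = 0.916
  prox(v) = soft_thresh(0.916, 0.0734) = 0.8425
Iteration 2: beta = 0.3333, y = 0.8425 + 0.3333*(0.8425 - 1.4773) = 0.631
  grad(y) = 7.0952, v = y - alpha*grad = 0.438
  prox(v) = soft_thresh(0.438, 0.0734) = 0.3645
f(x_2) = 8*0.3645^2 - 3*0.3645 + 2.7*|0.3645| = 0.9537


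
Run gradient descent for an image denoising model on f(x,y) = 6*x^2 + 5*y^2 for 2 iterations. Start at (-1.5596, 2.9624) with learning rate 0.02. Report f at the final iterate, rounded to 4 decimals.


Gradient descent on f(x,y) = 6*x^2 + 5*y^2.
Starting point: (-1.5596, 2.9624), alpha = 0.02
Step 1: grad_x = 2*6*-1.5596 = -18.7152, grad_y = 2*5*2.9624 = 29.624
  x_1 = -1.5596 - 0.02*-18.7152 = -1.1853
  y_1 = 2.9624 - 0.02*29.624 = 2.3699
Step 2: grad_x = 2*6*-1.1853 = -14.2236, grad_y = 2*5*2.3699 = 23.6992
  x_2 = -1.1853 - 0.02*-14.2236 = -0.9008
  y_2 = 2.3699 - 0.02*23.6992 = 1.8959
f(-0.9008, 1.8959) = 6*(-0.9008)^2 + 5*1.8959^2 = 22.8418


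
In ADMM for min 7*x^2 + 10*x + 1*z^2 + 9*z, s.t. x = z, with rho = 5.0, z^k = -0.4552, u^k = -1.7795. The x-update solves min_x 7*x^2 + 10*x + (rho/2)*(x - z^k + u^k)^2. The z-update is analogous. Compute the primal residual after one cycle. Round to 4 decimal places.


ADMM iteration with rho = 5.0, z^k = -0.4552, u^k = -1.7795
Step 1: x-update.
Minimize 7*x^2 + 10*x + (5.0/2)*(x + 0.4552 - 1.7795)^2
FOC: (2*7 + 5.0)*x = -10 + 5.0*(-0.4552 + 1.7795)
x^{k+1} = -0.1778
Step 2: z-update.
Minimize 1*z^2 + 9*z + (5.0/2)*(-0.1778 - z - 1.7795)^2
FOC: (2*1 + 5.0)*z = -9 + 5.0*(-0.1778 - 1.7795)
z^{k+1} = -2.6838
Step 3: u-update.
u^{k+1} = -1.7795 - 0.1778 + 2.6838 = 0.7265
Step 4: Primal residual = |-0.1778 + 2.6838| = 2.506


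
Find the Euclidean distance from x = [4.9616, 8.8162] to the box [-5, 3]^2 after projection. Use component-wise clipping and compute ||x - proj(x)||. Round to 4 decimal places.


Project each component onto [-5, 3].
clip(4.9616) = 3.0, clip(8.8162) = 3.0
Projection = [3.0, 3.0]
Squared diffs: [3.8479, 33.8282]
Distance = sqrt(37.6761) = 6.1381


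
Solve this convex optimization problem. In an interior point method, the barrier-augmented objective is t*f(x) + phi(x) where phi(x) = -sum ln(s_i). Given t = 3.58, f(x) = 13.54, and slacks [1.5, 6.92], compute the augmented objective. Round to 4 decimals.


Step 1: Compute log-barrier.
ln values: [0.4055, 1.9344]
phi = -(0.4055 + 1.9344) = -2.3399
Step 2: Compute augmented objective.
t*f(x) = 3.58*13.54 = 48.4732
Total = 48.4732 - 2.3399 = 46.1333


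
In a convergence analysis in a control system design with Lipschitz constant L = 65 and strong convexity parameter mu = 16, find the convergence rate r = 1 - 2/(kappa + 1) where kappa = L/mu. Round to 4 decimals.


Step 1: Compute the condition number.
kappa = L/mu = 65/16 = 4.0625
Step 2: Compute the convergence rate.
r = 1 - 2/(kappa + 1) = 1 - 2*mu/(L + mu) = (L - mu)/(L + mu) = 49/81 = 0.6049


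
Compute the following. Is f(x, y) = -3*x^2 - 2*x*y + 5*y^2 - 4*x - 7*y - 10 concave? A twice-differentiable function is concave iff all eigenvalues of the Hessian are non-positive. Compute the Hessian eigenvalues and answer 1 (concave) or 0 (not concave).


The Hessian of f(x,y) = -3*x^2 - 2*x*y + 5*y^2 - 4*x - 7*y - 10 is:
H = [[-6, -2], [-2, 10]]
Trace = -6 + 10 = 4
Determinant = -6*10 - (-2)^2 = -64
Discriminant = (4)^2 - 4*-64 = 272.0
Eigenvalues: lambda_1 = -6.2462, lambda_2 = 10.2462
The function is not concave.

0


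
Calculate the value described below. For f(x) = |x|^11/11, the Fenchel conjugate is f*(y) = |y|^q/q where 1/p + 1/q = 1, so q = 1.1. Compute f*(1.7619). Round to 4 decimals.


The conjugate exponent q satisfies 1/p + 1/q = 1.
p = 11, so q = 11/(11 - 1) = 1.1
|y|^q = 1.7619^1.1 = 1.8646
f*(1.7619) = 1.8646 / 1.1 = 1.6951


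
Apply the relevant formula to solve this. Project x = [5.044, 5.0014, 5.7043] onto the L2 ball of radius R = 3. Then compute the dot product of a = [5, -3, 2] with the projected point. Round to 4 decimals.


Step 1: Compute ||x|| (intermediates to 6 decimals).
||x|| = sqrt(5.044^2 + 5.0014^2 + 5.7043^2) = 9.110158
Step 2: Project.
Since ||x|| > R, scale = R/||x|| = 3/9.110158 = 0.329303, proj(x) = scale * x
proj(x) = [1.661004, 1.646976, 1.878443]
Step 3: Dot product.
a^T * proj(x) = 5*1.661004 - 3*1.646976 + 2*1.878443 = 7.121


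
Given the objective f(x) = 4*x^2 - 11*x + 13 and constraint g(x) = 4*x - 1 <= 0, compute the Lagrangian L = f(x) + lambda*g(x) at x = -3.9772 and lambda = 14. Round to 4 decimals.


Step 1: Evaluate f(x).
f(-3.9772) = 4*(-3.9772)^2 - 11*(-3.9772) + 13 = 120.0217
Step 2: Evaluate g(x).
g(-3.9772) = 4*-3.9772 - 1 = -16.9088
Step 3: Compute Lagrangian.
L = 120.0217 + 14*-16.9088 = -116.7015


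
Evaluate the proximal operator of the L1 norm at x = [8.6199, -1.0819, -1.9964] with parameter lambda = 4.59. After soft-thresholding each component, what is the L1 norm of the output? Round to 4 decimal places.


Soft-thresholding with lambda = 4.59:
prox(8.6199) = sign(8.6199)*max(|8.6199| - 4.59, 0) = 4.0299
prox(-1.0819) = sign(-1.0819)*max(|-1.0819| - 4.59, 0) = 0.0
prox(-1.9964) = sign(-1.9964)*max(|-1.9964| - 4.59, 0) = 0.0
prox(x) = [4.0299, 0.0, 0.0]
||prox(x)||_1 = 4.0299 + 0.0 + 0.0 = 4.0299


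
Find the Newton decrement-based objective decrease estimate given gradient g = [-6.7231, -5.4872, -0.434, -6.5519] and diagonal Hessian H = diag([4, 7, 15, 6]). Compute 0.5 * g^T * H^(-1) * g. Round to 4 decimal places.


Step 1: H is diagonal, so H^(-1) * g = [-1.6808, -0.7839, -0.0289, -1.092].
Step 2: g^T H^(-1) g = sum_i g_i^2 / H_ii
  = (-6.7231)^2/4 + (-5.4872)^2/7 + (-0.434)^2/15 + (-6.5519)^2/6
  = 11.3 + 4.3013 + 0.0126 + 7.1546 = 22.7685
Step 3: Objective decrease = 0.5 * g^T H^(-1) g = 11.3842
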